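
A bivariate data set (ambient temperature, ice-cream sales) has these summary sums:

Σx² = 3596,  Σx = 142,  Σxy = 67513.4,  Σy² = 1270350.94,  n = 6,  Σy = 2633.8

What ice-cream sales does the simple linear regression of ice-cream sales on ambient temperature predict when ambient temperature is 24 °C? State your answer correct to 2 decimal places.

Sxx = Σx² − (Σx)²/n = 3596 − 3360.666667 = 235.333333
Sxy = Σxy − (Σx)(Σy)/n = 67513.4 − 62333.266667 = 5180.133333
b = Sxy/Sxx = 5180.133333/235.333333 = 22.011898
a = ȳ − b·x̄ = 438.966667 − 22.011898·23.666667 = -81.981586
ŷ(24) = a + b·24 = -81.981586 + 22.011898·24 = 446.303966

446.30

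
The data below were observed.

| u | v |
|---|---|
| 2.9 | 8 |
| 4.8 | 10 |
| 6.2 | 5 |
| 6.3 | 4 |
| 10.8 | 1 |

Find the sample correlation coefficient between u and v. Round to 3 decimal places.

n = 5, Σx = 31, Σy = 28, Σxy = 138.2, Σx² = 226.22, Σy² = 206
Sxx = Σx² − (Σx)²/n = 226.22 − 192.2 = 34.02
Sxy = Σxy − (Σx)(Σy)/n = 138.2 − 173.6 = -35.4
Syy = Σy² − (Σy)²/n = 206 − 156.8 = 49.2
r = Sxy/√(Sxx·Syy) = -35.4/√(1673.784) = -35.4/40.911905 = -0.865274

-0.865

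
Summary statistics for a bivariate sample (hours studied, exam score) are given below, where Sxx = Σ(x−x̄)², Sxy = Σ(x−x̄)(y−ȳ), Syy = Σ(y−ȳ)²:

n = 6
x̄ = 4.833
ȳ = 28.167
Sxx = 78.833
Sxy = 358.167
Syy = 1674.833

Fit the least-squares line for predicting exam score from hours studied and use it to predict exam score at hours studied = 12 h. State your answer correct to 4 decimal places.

60.7293

b = Sxy/Sxx = 358.167/78.833 = 4.543364
a = ȳ − b·x̄ = 28.167 − 4.543364·4.833 = 6.208923
ŷ(12) = a + b·12 = 6.208923 + 4.543364·12 = 60.729288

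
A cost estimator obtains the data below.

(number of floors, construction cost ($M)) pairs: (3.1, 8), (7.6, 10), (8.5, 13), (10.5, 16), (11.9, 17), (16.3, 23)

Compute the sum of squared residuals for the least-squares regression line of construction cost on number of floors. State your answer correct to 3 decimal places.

n = 6, Σx = 57.9, Σy = 87, Σxy = 956.5, Σx² = 657.17, Σy² = 1407
Sxx = Σx² − (Σx)²/n = 657.17 − 558.735 = 98.435
Sxy = Σxy − (Σx)(Σy)/n = 956.5 − 839.55 = 116.95
Syy = Σy² − (Σy)²/n = 1407 − 1261.5 = 145.5
b = Sxy/Sxx = 116.95/98.435 = 1.188094
SSE = Syy − b·Sxy = 145.5 − 1.188094·116.95 = 6.552446

6.552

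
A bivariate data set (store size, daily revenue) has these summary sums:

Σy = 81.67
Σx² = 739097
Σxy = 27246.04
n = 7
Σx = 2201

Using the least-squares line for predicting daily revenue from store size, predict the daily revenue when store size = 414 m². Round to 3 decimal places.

Sxx = Σx² − (Σx)²/n = 739097 − 692057.285714 = 47039.714286
Sxy = Σxy − (Σx)(Σy)/n = 27246.04 − 25679.381429 = 1566.658571
b = Sxy/Sxx = 1566.658571/47039.714286 = 0.033305
a = ȳ − b·x̄ = 11.667143 − 0.033305·314.428571 = 1.195093
ŷ(414) = a + b·414 = 1.195093 + 0.033305·414 = 14.983371

14.983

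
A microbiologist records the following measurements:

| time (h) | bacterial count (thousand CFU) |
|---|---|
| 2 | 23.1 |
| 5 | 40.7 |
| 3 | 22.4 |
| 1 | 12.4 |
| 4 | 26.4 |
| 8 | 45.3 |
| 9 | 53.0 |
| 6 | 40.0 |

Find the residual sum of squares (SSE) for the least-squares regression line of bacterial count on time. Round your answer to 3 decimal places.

n = 8, Σx = 38, Σy = 263.3, Σxy = 1514.3, Σx² = 236, Σy² = 10003.67
Sxx = Σx² − (Σx)²/n = 236 − 180.5 = 55.5
Sxy = Σxy − (Σx)(Σy)/n = 1514.3 − 1250.675 = 263.625
Syy = Σy² − (Σy)²/n = 10003.67 − 8665.86125 = 1337.80875
b = Sxy/Sxx = 263.625/55.5 = 4.75
SSE = Syy − b·Sxy = 1337.80875 − 4.75·263.625 = 85.59

85.590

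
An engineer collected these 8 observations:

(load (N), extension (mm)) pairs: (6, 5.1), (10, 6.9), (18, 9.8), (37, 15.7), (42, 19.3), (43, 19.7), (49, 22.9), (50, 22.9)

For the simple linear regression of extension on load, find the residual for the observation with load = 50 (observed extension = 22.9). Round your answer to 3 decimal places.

n = 8, Σx = 255, Σy = 122.3, Σxy = 4781.7, Σx² = 10343
Sxx = Σx² − (Σx)²/n = 10343 − 8128.125 = 2214.875
Sxy = Σxy − (Σx)(Σy)/n = 4781.7 − 3898.3125 = 883.3875
b = Sxy/Sxx = 883.3875/2214.875 = 0.398843
a = ȳ − b·x̄ = 15.2875 − 0.398843·31.875 = 2.574378
ŷ(50) = 2.574378 + 0.398843·50 = 22.516530
residual = y − ŷ = 22.9 − 22.516530 = 0.383470

0.383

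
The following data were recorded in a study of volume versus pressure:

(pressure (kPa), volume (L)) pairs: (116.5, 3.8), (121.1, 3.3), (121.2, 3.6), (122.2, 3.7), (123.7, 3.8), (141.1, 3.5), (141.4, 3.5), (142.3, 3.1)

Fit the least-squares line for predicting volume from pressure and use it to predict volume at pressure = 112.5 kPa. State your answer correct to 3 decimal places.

3.754

n = 8, Σx = 1029.5, Σy = 28.3, Σxy = 3630.73, Σx² = 133313.89
Sxx = Σx² − (Σx)²/n = 133313.89 − 132483.78125 = 830.10875
Sxy = Σxy − (Σx)(Σy)/n = 3630.73 − 3641.85625 = -11.12625
b = Sxy/Sxx = -11.12625/830.10875 = -0.013403
a = ȳ − b·x̄ = 3.5375 − (-0.013403)·128.6875 = 5.262345
ŷ(112.5) = a + b·112.5 = 5.262345 + (-0.013403)·112.5 = 3.754467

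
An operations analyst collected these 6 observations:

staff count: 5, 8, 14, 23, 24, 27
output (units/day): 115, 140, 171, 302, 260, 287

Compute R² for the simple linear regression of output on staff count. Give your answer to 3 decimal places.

n = 6, Σx = 101, Σy = 1275, Σxy = 25024, Σx² = 2119, Σy² = 303239
Sxx = Σx² − (Σx)²/n = 2119 − 1700.166667 = 418.833333
Sxy = Σxy − (Σx)(Σy)/n = 25024 − 21462.5 = 3561.5
Syy = Σy² − (Σy)²/n = 303239 − 270937.5 = 32301.5
R² = Sxy²/(Sxx·Syy) = (3561.5)²/(418.833333·32301.5) = 0.937566

0.938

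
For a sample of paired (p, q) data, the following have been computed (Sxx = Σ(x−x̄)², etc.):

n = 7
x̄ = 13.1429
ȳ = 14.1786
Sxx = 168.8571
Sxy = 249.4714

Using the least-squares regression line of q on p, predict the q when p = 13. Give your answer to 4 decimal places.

13.9675

b = Sxy/Sxx = 249.4714/168.8571 = 1.477411
a = ȳ − b·x̄ = 14.1786 − 1.477411·13.1429 = -5.238870
ŷ(13) = a + b·13 = -5.238870 + 1.477411·13 = 13.967478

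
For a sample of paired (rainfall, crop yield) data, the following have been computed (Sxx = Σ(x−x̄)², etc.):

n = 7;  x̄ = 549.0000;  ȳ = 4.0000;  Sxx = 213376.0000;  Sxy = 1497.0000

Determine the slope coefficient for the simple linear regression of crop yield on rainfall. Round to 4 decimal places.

0.0070

b = Sxy/Sxx = 1497/213376 = 0.007016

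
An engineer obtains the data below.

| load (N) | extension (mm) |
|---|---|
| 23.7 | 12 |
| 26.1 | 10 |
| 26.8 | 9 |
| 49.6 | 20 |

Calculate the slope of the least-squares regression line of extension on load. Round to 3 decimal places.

0.386

n = 4, Σx = 126.2, Σy = 51, Σxy = 1778.6, Σx² = 4421.3
Sxx = Σx² − (Σx)²/n = 4421.3 − 3981.61 = 439.69
Sxy = Σxy − (Σx)(Σy)/n = 1778.6 − 1609.05 = 169.55
b = Sxy/Sxx = 169.55/439.69 = 0.385613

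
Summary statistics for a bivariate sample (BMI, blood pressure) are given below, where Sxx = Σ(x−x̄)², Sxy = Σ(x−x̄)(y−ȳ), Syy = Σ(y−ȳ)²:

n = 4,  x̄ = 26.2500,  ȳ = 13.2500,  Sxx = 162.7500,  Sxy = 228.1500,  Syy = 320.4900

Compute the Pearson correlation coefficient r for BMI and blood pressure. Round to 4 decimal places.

r = Sxy/√(Sxx·Syy) = 228.15/√(52159.7475) = 228.15/228.385086 = 0.998971

0.9990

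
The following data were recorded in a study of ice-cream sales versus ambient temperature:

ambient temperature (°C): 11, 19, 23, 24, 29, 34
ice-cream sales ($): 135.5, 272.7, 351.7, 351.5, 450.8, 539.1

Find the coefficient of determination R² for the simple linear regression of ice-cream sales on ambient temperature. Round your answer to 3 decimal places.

n = 6, Σx = 140, Σy = 2101.3, Σxy = 54599.5, Σx² = 3584, Σy² = 833820.13
Sxx = Σx² − (Σx)²/n = 3584 − 3266.666667 = 317.333333
Sxy = Σxy − (Σx)(Σy)/n = 54599.5 − 49030.333333 = 5569.166667
Syy = Σy² − (Σy)²/n = 833820.13 − 735910.281667 = 97909.848333
R² = Sxy²/(Sxx·Syy) = (5569.166667)²/(317.333333·97909.848333) = 0.998248

0.998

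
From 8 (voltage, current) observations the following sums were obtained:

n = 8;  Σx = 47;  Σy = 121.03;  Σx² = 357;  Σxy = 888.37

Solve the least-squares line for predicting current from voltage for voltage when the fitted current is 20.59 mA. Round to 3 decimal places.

8.366

Sxx = Σx² − (Σx)²/n = 357 − 276.125 = 80.875
Sxy = Σxy − (Σx)(Σy)/n = 888.37 − 711.05125 = 177.31875
b = Sxy/Sxx = 177.31875/80.875 = 2.192504
a = ȳ − b·x̄ = 15.12875 − 2.192504·5.875 = 2.247790
Set a + b·x = 20.59: x = (20.59 − 2.247790) / 2.192504 = 8.365874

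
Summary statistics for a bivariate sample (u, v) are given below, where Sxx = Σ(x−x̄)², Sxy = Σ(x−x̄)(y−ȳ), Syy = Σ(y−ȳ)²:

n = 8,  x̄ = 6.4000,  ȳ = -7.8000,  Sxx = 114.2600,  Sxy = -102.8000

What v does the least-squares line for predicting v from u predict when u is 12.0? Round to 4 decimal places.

-12.8383

b = Sxy/Sxx = -102.8/114.26 = -0.899702
a = ȳ − b·x̄ = -7.8 − (-0.899702)·6.4 = -2.041904
ŷ(12.0) = a + b·12.0 = -2.041904 + (-0.899702)·12 = -12.838334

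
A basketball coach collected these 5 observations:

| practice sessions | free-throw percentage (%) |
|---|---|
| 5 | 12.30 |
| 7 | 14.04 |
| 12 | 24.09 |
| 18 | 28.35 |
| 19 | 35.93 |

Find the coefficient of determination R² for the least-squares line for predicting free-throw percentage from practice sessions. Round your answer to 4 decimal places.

0.9443

n = 5, Σx = 61, Σy = 114.71, Σxy = 1641.83, Σx² = 903, Σy² = 3023.4271
Sxx = Σx² − (Σx)²/n = 903 − 744.2 = 158.8
Sxy = Σxy − (Σx)(Σy)/n = 1641.83 − 1399.462 = 242.368
Syy = Σy² − (Σy)²/n = 3023.4271 − 2631.67682 = 391.75028
R² = Sxy²/(Sxx·Syy) = (242.368)²/(158.8·391.75028) = 0.944258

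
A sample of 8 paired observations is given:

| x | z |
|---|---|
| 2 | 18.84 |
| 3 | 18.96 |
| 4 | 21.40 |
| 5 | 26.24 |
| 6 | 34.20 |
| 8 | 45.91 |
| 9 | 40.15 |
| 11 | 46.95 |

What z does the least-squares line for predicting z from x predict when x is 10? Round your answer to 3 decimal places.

n = 8, Σx = 48, Σy = 252.65, Σxy = 1761.64, Σx² = 356
Sxx = Σx² − (Σx)²/n = 356 − 288 = 68
Sxy = Σxy − (Σx)(Σy)/n = 1761.64 − 1515.9 = 245.74
b = Sxy/Sxx = 245.74/68 = 3.613824
a = ȳ − b·x̄ = 31.58125 − 3.613824·6 = 9.898309
ŷ(10) = a + b·10 = 9.898309 + 3.613824·10 = 46.036544

46.037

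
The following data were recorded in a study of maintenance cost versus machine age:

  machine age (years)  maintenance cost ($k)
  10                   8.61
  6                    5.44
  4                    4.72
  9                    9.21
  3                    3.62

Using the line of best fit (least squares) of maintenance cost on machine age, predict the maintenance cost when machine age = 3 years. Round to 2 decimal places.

n = 5, Σx = 32, Σy = 31.6, Σxy = 231.37, Σx² = 242
Sxx = Σx² − (Σx)²/n = 242 − 204.8 = 37.2
Sxy = Σxy − (Σx)(Σy)/n = 231.37 − 202.24 = 29.13
b = Sxy/Sxx = 29.13/37.2 = 0.783065
a = ȳ − b·x̄ = 6.32 − 0.783065·6.4 = 1.308387
ŷ(3) = a + b·3 = 1.308387 + 0.783065·3 = 3.657581

3.66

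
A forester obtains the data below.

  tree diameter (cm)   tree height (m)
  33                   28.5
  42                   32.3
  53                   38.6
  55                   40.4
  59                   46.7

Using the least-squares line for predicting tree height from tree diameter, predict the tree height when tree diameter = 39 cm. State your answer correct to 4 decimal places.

31.2371

n = 5, Σx = 242, Σy = 186.5, Σxy = 9320.2, Σx² = 12168
Sxx = Σx² − (Σx)²/n = 12168 − 11712.8 = 455.2
Sxy = Σxy − (Σx)(Σy)/n = 9320.2 − 9026.6 = 293.6
b = Sxy/Sxx = 293.6/455.2 = 0.644991
a = ȳ − b·x̄ = 37.3 − 0.644991·48.4 = 6.082425
ŷ(39) = a + b·39 = 6.082425 + 0.644991·39 = 31.237083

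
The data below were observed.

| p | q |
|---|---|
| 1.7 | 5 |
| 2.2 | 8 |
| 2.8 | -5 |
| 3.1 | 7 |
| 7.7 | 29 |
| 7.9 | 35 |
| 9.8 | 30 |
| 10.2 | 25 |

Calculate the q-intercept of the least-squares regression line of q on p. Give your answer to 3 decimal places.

n = 8, Σx = 45.4, Σy = 134, Σxy = 1082.6, Σx² = 346.96
Sxx = Σx² − (Σx)²/n = 346.96 − 257.645 = 89.315
Sxy = Σxy − (Σx)(Σy)/n = 1082.6 − 760.45 = 322.15
b = Sxy/Sxx = 322.15/89.315 = 3.606897
a = ȳ − b·x̄ = 16.75 − 3.606897·5.675 = -3.719140

-3.719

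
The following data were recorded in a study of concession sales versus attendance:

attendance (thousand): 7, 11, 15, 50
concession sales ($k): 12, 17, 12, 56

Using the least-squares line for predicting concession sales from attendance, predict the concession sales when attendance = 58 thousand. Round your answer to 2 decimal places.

63.58

n = 4, Σx = 83, Σy = 97, Σxy = 3251, Σx² = 2895
Sxx = Σx² − (Σx)²/n = 2895 − 1722.25 = 1172.75
Sxy = Σxy − (Σx)(Σy)/n = 3251 − 2012.75 = 1238.25
b = Sxy/Sxx = 1238.25/1172.75 = 1.055852
a = ȳ − b·x̄ = 24.25 − 1.055852·20.75 = 2.341079
ŷ(58) = a + b·58 = 2.341079 + 1.055852·58 = 63.580473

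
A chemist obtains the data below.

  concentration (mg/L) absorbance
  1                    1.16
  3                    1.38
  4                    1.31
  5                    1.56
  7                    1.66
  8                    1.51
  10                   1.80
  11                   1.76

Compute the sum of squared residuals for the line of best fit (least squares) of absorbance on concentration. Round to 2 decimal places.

0.05

n = 8, Σx = 49, Σy = 12.14, Σxy = 79.4, Σx² = 385, Σy² = 18.773
Sxx = Σx² − (Σx)²/n = 385 − 300.125 = 84.875
Sxy = Σxy − (Σx)(Σy)/n = 79.4 − 74.3575 = 5.0425
Syy = Σy² − (Σy)²/n = 18.773 − 18.42245 = 0.35055
b = Sxy/Sxx = 5.0425/84.875 = 0.059411
SSE = Syy − b·Sxy = 0.35055 − 0.059411·5.0425 = 0.050971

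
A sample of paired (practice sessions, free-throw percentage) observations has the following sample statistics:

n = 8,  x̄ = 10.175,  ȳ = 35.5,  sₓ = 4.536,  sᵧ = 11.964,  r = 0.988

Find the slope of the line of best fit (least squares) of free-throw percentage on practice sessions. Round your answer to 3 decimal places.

b = r · sᵧ/sₓ = 0.988 · 11.964/4.536 = 2.605915

2.606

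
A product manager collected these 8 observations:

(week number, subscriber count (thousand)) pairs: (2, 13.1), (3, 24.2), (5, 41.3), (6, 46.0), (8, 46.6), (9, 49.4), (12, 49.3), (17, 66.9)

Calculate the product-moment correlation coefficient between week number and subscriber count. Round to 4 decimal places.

n = 8, Σx = 62, Σy = 336.8, Σxy = 3127.6, Σx² = 652, Σy² = 16096.96
Sxx = Σx² − (Σx)²/n = 652 − 480.5 = 171.5
Sxy = Σxy − (Σx)(Σy)/n = 3127.6 − 2610.2 = 517.4
Syy = Σy² − (Σy)²/n = 16096.96 − 14179.28 = 1917.68
r = Sxy/√(Sxx·Syy) = 517.4/√(328882.12) = 517.4/573.482450 = 0.902207

0.9022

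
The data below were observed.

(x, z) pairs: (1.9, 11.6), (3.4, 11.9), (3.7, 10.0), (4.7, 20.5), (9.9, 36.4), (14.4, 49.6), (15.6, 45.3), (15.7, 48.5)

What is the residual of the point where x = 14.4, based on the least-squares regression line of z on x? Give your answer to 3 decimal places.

n = 8, Σx = 69.3, Σy = 233.8, Σxy = 2738.58, Σx² = 846.17
Sxx = Σx² − (Σx)²/n = 846.17 − 600.31125 = 245.85875
Sxy = Σxy − (Σx)(Σy)/n = 2738.58 − 2025.2925 = 713.2875
b = Sxy/Sxx = 713.2875/245.85875 = 2.901209
a = ȳ − b·x̄ = 29.225 − 2.901209·8.6625 = 4.093281
ŷ(14.4) = 4.093281 + 2.901209·14.4 = 45.870684
residual = y − ŷ = 49.6 − 45.870684 = 3.729316

3.729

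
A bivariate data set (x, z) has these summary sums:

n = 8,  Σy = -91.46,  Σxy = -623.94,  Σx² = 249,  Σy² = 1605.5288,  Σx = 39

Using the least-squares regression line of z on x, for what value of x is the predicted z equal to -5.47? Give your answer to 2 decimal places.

2.90

Sxx = Σx² − (Σx)²/n = 249 − 190.125 = 58.875
Sxy = Σxy − (Σx)(Σy)/n = -623.94 − (-445.8675) = -178.0725
b = Sxy/Sxx = -178.0725/58.875 = -3.024586
a = ȳ − b·x̄ = -11.4325 − (-3.024586)·4.875 = 3.312357
Set a + b·x = -5.47: x = (-5.47 − 3.312357) / (-3.024586) = 2.903656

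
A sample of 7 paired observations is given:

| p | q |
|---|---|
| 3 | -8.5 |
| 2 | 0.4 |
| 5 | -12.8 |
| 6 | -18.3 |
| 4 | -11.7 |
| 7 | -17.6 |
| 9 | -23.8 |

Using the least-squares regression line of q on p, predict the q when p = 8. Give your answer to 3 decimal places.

-22.039

n = 7, Σx = 36, Σy = -92.3, Σxy = -582.7, Σx² = 220
Sxx = Σx² − (Σx)²/n = 220 − 185.142857 = 34.857143
Sxy = Σxy − (Σx)(Σy)/n = -582.7 − (-474.685714) = -108.014286
b = Sxy/Sxx = -108.014286/34.857143 = -3.098770
a = ȳ − b·x̄ = -13.185714 − (-3.098770)·5.142857 = 2.750820
ŷ(8) = a + b·8 = 2.750820 + (-3.098770)·8 = -22.039344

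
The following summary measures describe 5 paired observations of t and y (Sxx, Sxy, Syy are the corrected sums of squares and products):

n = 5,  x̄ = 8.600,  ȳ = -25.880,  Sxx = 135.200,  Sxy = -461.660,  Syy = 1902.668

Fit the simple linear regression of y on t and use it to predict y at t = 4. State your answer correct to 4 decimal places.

-10.1726

b = Sxy/Sxx = -461.66/135.2 = -3.414645
a = ȳ − b·x̄ = -25.88 − (-3.414645)·8.6 = 3.485947
ŷ(4) = a + b·4 = 3.485947 + (-3.414645)·4 = -10.172633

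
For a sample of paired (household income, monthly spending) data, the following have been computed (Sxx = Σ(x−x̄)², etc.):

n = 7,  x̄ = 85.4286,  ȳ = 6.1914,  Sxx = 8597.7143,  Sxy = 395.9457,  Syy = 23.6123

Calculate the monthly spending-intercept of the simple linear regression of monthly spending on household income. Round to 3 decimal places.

2.257

b = Sxy/Sxx = 395.9457/8597.7143 = 0.046052
a = ȳ − b·x̄ = 6.1914 − 0.046052·85.4286 = 2.257205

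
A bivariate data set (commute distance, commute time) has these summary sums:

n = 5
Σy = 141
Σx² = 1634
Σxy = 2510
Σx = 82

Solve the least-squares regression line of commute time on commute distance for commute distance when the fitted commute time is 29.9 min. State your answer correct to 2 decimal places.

Sxx = Σx² − (Σx)²/n = 1634 − 1344.8 = 289.2
Sxy = Σxy − (Σx)(Σy)/n = 2510 − 2312.4 = 197.6
b = Sxy/Sxx = 197.6/289.2 = 0.683264
a = ȳ − b·x̄ = 28.2 − 0.683264·16.4 = 16.994467
Set a + b·x = 29.9: x = (29.9 − 16.994467) / 0.683264 = 18.888057

18.89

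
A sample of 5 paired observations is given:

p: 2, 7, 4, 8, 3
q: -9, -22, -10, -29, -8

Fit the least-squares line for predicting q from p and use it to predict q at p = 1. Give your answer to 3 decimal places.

-2.328

n = 5, Σx = 24, Σy = -78, Σxy = -468, Σx² = 142
Sxx = Σx² − (Σx)²/n = 142 − 115.2 = 26.8
Sxy = Σxy − (Σx)(Σy)/n = -468 − (-374.4) = -93.6
b = Sxy/Sxx = -93.6/26.8 = -3.492537
a = ȳ − b·x̄ = -15.6 − (-3.492537)·4.8 = 1.164179
ŷ(1) = a + b·1 = 1.164179 + (-3.492537)·1 = -2.328358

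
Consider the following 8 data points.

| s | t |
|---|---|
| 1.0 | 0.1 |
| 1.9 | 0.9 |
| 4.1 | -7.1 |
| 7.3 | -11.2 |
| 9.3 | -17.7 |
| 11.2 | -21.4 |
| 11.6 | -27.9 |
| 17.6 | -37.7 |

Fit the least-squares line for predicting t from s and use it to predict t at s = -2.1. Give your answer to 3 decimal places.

n = 8, Σx = 64, Σy = -122, Σxy = -1500.51, Σx² = 730.96
Sxx = Σx² − (Σx)²/n = 730.96 − 512 = 218.96
Sxy = Σxy − (Σx)(Σy)/n = -1500.51 − (-976) = -524.51
b = Sxy/Sxx = -524.51/218.96 = -2.395460
a = ȳ − b·x̄ = -15.25 − (-2.395460)·8 = 3.913683
ŷ(-2.1) = a + b·-2.1 = 3.913683 + (-2.395460)·(-2.1) = 8.944150

8.944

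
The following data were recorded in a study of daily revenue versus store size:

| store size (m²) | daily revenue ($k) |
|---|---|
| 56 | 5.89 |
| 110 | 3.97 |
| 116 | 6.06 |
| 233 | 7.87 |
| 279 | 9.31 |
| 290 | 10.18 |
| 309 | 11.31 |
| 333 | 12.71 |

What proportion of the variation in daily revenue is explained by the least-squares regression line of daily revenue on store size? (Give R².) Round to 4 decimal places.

0.8576

n = 8, Σx = 1726, Σy = 67.3, Σxy = 16580.12, Σx² = 451292, Σy² = 628.8822
Sxx = Σx² − (Σx)²/n = 451292 − 372384.5 = 78907.5
Sxy = Σxy − (Σx)(Σy)/n = 16580.12 − 14519.975 = 2060.145
Syy = Σy² − (Σy)²/n = 628.8822 − 566.16125 = 62.72095
R² = Sxy²/(Sxx·Syy) = (2060.145)²/(78907.5·62.72095) = 0.857560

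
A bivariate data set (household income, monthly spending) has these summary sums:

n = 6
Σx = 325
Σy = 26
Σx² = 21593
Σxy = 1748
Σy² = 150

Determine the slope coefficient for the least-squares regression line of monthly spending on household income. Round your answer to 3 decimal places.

0.085

Sxx = Σx² − (Σx)²/n = 21593 − 17604.166667 = 3988.833333
Sxy = Σxy − (Σx)(Σy)/n = 1748 − 1408.333333 = 339.666667
b = Sxy/Sxx = 339.666667/3988.833333 = 0.085154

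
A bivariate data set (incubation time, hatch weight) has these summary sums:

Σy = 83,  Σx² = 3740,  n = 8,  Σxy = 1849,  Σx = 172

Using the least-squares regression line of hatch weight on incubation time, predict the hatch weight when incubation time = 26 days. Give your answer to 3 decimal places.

Sxx = Σx² − (Σx)²/n = 3740 − 3698 = 42
Sxy = Σxy − (Σx)(Σy)/n = 1849 − 1784.5 = 64.5
b = Sxy/Sxx = 64.5/42 = 1.535714
a = ȳ − b·x̄ = 10.375 − 1.535714·21.5 = -22.642857
ŷ(26) = a + b·26 = -22.642857 + 1.535714·26 = 17.285714

17.286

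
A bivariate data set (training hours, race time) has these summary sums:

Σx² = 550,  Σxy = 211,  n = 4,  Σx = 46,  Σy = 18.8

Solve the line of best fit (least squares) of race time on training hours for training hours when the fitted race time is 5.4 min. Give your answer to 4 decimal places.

8.6731

Sxx = Σx² − (Σx)²/n = 550 − 529 = 21
Sxy = Σxy − (Σx)(Σy)/n = 211 − 216.2 = -5.2
b = Sxy/Sxx = -5.2/21 = -0.247619
a = ȳ − b·x̄ = 4.7 − (-0.247619)·11.5 = 7.547619
Set a + b·x = 5.4: x = (5.4 − 7.547619) / (-0.247619) = 8.673077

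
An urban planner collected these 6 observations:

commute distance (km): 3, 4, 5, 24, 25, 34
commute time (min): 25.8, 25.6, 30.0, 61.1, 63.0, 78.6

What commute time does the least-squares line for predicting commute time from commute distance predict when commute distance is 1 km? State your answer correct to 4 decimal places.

21.9603

n = 6, Σx = 95, Σy = 284.1, Σxy = 6043.6, Σx² = 2407
Sxx = Σx² − (Σx)²/n = 2407 − 1504.166667 = 902.833333
Sxy = Σxy − (Σx)(Σy)/n = 6043.6 − 4498.25 = 1545.35
b = Sxy/Sxx = 1545.35/902.833333 = 1.711667
a = ȳ − b·x̄ = 47.35 − 1.711667·15.833333 = 20.248606
ŷ(1) = a + b·1 = 20.248606 + 1.711667·1 = 21.960273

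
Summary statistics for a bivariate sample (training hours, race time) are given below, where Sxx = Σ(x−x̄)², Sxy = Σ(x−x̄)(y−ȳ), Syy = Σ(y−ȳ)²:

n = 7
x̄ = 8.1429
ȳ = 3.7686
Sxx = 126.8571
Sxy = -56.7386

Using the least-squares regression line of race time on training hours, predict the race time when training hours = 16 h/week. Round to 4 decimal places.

0.2544

b = Sxy/Sxx = -56.7386/126.8571 = -0.447264
a = ȳ − b·x̄ = 3.7686 − (-0.447264)·8.1429 = 7.410625
ŷ(16) = a + b·16 = 7.410625 + (-0.447264)·16 = 0.254403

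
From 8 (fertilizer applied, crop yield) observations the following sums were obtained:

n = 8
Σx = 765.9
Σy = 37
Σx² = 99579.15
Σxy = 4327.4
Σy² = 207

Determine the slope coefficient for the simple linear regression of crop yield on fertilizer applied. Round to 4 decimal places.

Sxx = Σx² − (Σx)²/n = 99579.15 − 73325.35125 = 26253.79875
Sxy = Σxy − (Σx)(Σy)/n = 4327.4 − 3542.2875 = 785.1125
b = Sxy/Sxx = 785.1125/26253.79875 = 0.029905

0.0299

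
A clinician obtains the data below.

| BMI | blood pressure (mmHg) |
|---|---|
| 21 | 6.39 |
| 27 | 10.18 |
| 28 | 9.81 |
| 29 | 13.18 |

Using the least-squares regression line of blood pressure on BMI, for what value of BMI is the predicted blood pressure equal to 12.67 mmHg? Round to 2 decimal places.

n = 4, Σx = 105, Σy = 39.56, Σxy = 1065.95, Σx² = 2795
Sxx = Σx² − (Σx)²/n = 2795 − 2756.25 = 38.75
Sxy = Σxy − (Σx)(Σy)/n = 1065.95 − 1038.45 = 27.5
b = Sxy/Sxx = 27.5/38.75 = 0.709677
a = ȳ − b·x̄ = 9.89 − 0.709677·26.25 = -8.739032
Set a + b·x = 12.67: x = (12.67 − (-8.739032)) / 0.709677 = 30.167273

30.17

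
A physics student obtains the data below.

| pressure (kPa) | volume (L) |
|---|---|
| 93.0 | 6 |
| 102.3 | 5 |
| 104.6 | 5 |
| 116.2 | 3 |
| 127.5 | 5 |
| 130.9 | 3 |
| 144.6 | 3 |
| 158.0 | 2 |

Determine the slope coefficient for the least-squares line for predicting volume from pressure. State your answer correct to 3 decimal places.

n = 8, Σx = 977.1, Σy = 32, Σxy = 3721.1, Σx² = 122822.11
Sxx = Σx² − (Σx)²/n = 122822.11 − 119340.55125 = 3481.55875
Sxy = Σxy − (Σx)(Σy)/n = 3721.1 − 3908.4 = -187.3
b = Sxy/Sxx = -187.3/3481.55875 = -0.053798

-0.054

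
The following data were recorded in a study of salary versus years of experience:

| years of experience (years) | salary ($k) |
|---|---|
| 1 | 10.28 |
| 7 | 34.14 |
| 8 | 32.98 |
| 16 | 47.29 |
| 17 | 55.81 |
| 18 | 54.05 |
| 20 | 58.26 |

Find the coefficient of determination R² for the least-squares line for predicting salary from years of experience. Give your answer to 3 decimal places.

n = 7, Σx = 87, Σy = 292.81, Σxy = 4356.61, Σx² = 1383, Σy² = 14025.6287
Sxx = Σx² − (Σx)²/n = 1383 − 1081.285714 = 301.714286
Sxy = Σxy − (Σx)(Σy)/n = 4356.61 − 3639.21 = 717.4
Syy = Σy² − (Σy)²/n = 14025.6287 − 12248.2423 = 1777.3864
R² = Sxy²/(Sxx·Syy) = (717.4)²/(301.714286·1777.3864) = 0.959721

0.960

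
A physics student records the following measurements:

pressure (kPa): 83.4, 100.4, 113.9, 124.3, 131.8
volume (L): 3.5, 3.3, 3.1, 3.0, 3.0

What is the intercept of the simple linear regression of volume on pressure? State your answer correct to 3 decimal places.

4.403

n = 5, Σx = 553.8, Σy = 15.9, Σxy = 1744.61, Σx² = 62830.66
Sxx = Σx² − (Σx)²/n = 62830.66 − 61338.888 = 1491.772
Sxy = Σxy − (Σx)(Σy)/n = 1744.61 − 1761.084 = -16.474
b = Sxy/Sxx = -16.474/1491.772 = -0.011043
a = ȳ − b·x̄ = 3.18 − (-0.011043)·110.76 = 4.403150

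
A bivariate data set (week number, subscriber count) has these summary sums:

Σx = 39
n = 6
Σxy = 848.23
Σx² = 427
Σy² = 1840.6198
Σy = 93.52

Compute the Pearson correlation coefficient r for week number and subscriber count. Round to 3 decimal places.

Sxx = Σx² − (Σx)²/n = 427 − 253.5 = 173.5
Sxy = Σxy − (Σx)(Σy)/n = 848.23 − 607.88 = 240.35
Syy = Σy² − (Σy)²/n = 1840.6198 − 1457.665067 = 382.954733
r = Sxy/√(Sxx·Syy) = 240.35/√(66442.646233) = 240.35/257.764711 = 0.932440

0.932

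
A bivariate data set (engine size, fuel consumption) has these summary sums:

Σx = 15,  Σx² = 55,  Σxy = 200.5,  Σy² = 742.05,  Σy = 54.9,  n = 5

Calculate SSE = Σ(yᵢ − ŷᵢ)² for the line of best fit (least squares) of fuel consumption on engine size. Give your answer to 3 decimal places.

11.084

Sxx = Σx² − (Σx)²/n = 55 − 45 = 10
Sxy = Σxy − (Σx)(Σy)/n = 200.5 − 164.7 = 35.8
Syy = Σy² − (Σy)²/n = 742.05 − 602.802 = 139.248
b = Sxy/Sxx = 35.8/10 = 3.58
SSE = Syy − b·Sxy = 139.248 − 3.58·35.8 = 11.084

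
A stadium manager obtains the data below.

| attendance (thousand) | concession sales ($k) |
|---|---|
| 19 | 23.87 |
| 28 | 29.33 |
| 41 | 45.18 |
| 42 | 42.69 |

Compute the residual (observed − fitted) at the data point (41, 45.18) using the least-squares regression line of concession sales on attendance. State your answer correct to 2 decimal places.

2.10

n = 4, Σx = 130, Σy = 141.07, Σxy = 4920.13, Σx² = 4590
Sxx = Σx² − (Σx)²/n = 4590 − 4225 = 365
Sxy = Σxy − (Σx)(Σy)/n = 4920.13 − 4584.775 = 335.355
b = Sxy/Sxx = 335.355/365 = 0.918781
a = ȳ − b·x̄ = 35.2675 − 0.918781·32.5 = 5.407123
ŷ(41) = 5.407123 + 0.918781·41 = 43.077137
residual = y − ŷ = 45.18 − 43.077137 = 2.102863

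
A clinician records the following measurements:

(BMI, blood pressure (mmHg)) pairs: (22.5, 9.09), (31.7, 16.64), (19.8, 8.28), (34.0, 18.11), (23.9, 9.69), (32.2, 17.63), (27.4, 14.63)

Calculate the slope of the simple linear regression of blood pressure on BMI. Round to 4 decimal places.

n = 7, Σx = 191.5, Σy = 94.07, Σxy = 2711.836, Σx² = 5417.99
Sxx = Σx² − (Σx)²/n = 5417.99 − 5238.892857 = 179.097143
Sxy = Σxy − (Σx)(Σy)/n = 2711.836 − 2573.486429 = 138.349571
b = Sxy/Sxx = 138.349571/179.097143 = 0.772483

0.7725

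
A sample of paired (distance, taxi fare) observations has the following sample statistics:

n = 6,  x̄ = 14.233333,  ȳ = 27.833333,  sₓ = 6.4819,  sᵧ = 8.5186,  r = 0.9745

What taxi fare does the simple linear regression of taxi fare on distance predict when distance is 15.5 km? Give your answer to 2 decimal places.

b = r · sᵧ/sₓ = 0.9745 · 8.5186/6.4819 = 1.280701
a = ȳ − b·x̄ = 27.833333 − 1.280701·14.233333 = 9.604689
ŷ(15.5) = a + b·15.5 = 9.604689 + 1.280701·15.5 = 29.455555

29.46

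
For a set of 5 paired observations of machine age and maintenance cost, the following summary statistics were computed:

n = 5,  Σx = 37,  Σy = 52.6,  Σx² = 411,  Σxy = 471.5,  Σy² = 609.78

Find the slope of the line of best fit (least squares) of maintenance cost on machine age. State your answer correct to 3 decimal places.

0.600

Sxx = Σx² − (Σx)²/n = 411 − 273.8 = 137.2
Sxy = Σxy − (Σx)(Σy)/n = 471.5 − 389.24 = 82.26
b = Sxy/Sxx = 82.26/137.2 = 0.599563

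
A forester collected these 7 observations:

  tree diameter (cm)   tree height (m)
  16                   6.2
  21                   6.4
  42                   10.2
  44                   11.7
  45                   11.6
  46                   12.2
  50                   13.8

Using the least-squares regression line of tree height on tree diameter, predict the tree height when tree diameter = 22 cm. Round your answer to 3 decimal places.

n = 7, Σx = 264, Σy = 72.1, Σxy = 2950, Σx² = 11038
Sxx = Σx² − (Σx)²/n = 11038 − 9956.571429 = 1081.428571
Sxy = Σxy − (Σx)(Σy)/n = 2950 − 2719.2 = 230.8
b = Sxy/Sxx = 230.8/1081.428571 = 0.213421
a = ȳ − b·x̄ = 10.3 − 0.213421·37.714286 = 2.250964
ŷ(22) = a + b·22 = 2.250964 + 0.213421·22 = 6.946235

6.946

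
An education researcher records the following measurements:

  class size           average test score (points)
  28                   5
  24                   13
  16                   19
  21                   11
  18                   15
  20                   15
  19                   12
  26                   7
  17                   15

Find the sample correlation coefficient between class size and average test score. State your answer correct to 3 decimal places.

n = 9, Σx = 189, Σy = 112, Σxy = 2222, Σx² = 4107, Σy² = 1544
Sxx = Σx² − (Σx)²/n = 4107 − 3969 = 138
Sxy = Σxy − (Σx)(Σy)/n = 2222 − 2352 = -130
Syy = Σy² − (Σy)²/n = 1544 − 1393.777778 = 150.222222
r = Sxy/√(Sxx·Syy) = -130/√(20730.666667) = -130/143.981480 = -0.902894

-0.903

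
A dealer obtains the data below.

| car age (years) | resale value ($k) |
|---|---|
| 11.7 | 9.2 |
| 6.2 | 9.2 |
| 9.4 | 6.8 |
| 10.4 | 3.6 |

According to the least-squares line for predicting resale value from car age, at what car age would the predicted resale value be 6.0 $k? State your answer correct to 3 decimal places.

n = 4, Σx = 37.7, Σy = 28.8, Σxy = 266.04, Σx² = 371.85
Sxx = Σx² − (Σx)²/n = 371.85 − 355.3225 = 16.5275
Sxy = Σxy − (Σx)(Σy)/n = 266.04 − 271.44 = -5.4
b = Sxy/Sxx = -5.4/16.5275 = -0.326728
a = ȳ − b·x̄ = 7.2 − (-0.326728)·9.425 = 10.279413
Set a + b·x = 6.0: x = (6.0 − 10.279413) / (-0.326728) = 13.097778

13.098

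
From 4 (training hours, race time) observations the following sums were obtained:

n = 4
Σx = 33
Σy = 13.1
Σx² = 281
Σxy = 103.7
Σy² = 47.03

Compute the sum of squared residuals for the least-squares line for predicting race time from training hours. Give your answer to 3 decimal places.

1.940

Sxx = Σx² − (Σx)²/n = 281 − 272.25 = 8.75
Sxy = Σxy − (Σx)(Σy)/n = 103.7 − 108.075 = -4.375
Syy = Σy² − (Σy)²/n = 47.03 − 42.9025 = 4.1275
b = Sxy/Sxx = -4.375/8.75 = -0.5
SSE = Syy − b·Sxy = 4.1275 − (-0.5)·(-4.375) = 1.94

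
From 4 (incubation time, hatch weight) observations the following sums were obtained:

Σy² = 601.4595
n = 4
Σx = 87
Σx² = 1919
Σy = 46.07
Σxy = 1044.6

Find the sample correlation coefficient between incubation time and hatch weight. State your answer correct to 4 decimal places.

Sxx = Σx² − (Σx)²/n = 1919 − 1892.25 = 26.75
Sxy = Σxy − (Σx)(Σy)/n = 1044.6 − 1002.0225 = 42.5775
Syy = Σy² − (Σy)²/n = 601.4595 − 530.611225 = 70.848275
r = Sxy/√(Sxx·Syy) = 42.5775/√(1895.191356) = 42.5775/43.533796 = 0.978033

0.9780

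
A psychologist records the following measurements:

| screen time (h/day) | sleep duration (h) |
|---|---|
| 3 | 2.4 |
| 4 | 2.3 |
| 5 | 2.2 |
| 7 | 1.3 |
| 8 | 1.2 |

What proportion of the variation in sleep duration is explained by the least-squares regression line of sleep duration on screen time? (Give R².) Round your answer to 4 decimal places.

0.9366

n = 5, Σx = 27, Σy = 9.4, Σxy = 46.1, Σx² = 163, Σy² = 19.02
Sxx = Σx² − (Σx)²/n = 163 − 145.8 = 17.2
Sxy = Σxy − (Σx)(Σy)/n = 46.1 − 50.76 = -4.66
Syy = Σy² − (Σy)²/n = 19.02 − 17.672 = 1.348
R² = Sxy²/(Sxx·Syy) = (-4.66)²/(17.2·1.348) = 0.936599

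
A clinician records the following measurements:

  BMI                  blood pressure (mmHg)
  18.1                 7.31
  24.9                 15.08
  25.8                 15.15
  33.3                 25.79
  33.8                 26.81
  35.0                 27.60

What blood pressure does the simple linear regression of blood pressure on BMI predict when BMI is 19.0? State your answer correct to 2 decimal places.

n = 6, Σx = 170.9, Σy = 117.74, Σxy = 3629.658, Σx² = 5089.59
Sxx = Σx² − (Σx)²/n = 5089.59 − 4867.801667 = 221.788333
Sxy = Σxy − (Σx)(Σy)/n = 3629.658 − 3353.627667 = 276.030333
b = Sxy/Sxx = 276.030333/221.788333 = 1.244567
a = ȳ − b·x̄ = 19.623333 − 1.244567·28.483333 = -15.826070
ŷ(19.0) = a + b·19.0 = -15.826070 + 1.244567·19 = 7.820694

7.82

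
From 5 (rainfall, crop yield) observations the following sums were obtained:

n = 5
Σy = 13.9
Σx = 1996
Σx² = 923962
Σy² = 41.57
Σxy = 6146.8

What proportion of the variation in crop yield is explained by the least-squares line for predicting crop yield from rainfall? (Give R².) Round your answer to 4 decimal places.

0.9602

Sxx = Σx² − (Σx)²/n = 923962 − 796803.2 = 127158.8
Sxy = Σxy − (Σx)(Σy)/n = 6146.8 − 5548.88 = 597.92
Syy = Σy² − (Σy)²/n = 41.57 − 38.642 = 2.928
R² = Sxy²/(Sxx·Syy) = (597.92)²/(127158.8·2.928) = 0.960215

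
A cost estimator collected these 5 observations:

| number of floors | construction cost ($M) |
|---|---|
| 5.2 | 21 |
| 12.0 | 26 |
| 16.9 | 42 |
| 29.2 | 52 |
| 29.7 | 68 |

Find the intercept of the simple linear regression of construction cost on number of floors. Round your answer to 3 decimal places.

n = 5, Σx = 93, Σy = 209, Σxy = 4669, Σx² = 2191.38
Sxx = Σx² − (Σx)²/n = 2191.38 − 1729.8 = 461.58
Sxy = Σxy − (Σx)(Σy)/n = 4669 − 3887.4 = 781.6
b = Sxy/Sxx = 781.6/461.58 = 1.693314
a = ȳ − b·x̄ = 41.8 − 1.693314·18.6 = 10.304355

10.304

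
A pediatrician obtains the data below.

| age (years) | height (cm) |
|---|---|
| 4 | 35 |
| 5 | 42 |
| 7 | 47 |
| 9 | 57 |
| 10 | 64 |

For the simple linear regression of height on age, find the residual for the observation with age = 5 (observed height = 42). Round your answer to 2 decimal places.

n = 5, Σx = 35, Σy = 245, Σxy = 1832, Σx² = 271
Sxx = Σx² − (Σx)²/n = 271 − 245 = 26
Sxy = Σxy − (Σx)(Σy)/n = 1832 − 1715 = 117
b = Sxy/Sxx = 117/26 = 4.5
a = ȳ − b·x̄ = 49 − 4.5·7 = 17.5
ŷ(5) = 17.5 + 4.5·5 = 40
residual = y − ŷ = 42 − 40 = 2

2.00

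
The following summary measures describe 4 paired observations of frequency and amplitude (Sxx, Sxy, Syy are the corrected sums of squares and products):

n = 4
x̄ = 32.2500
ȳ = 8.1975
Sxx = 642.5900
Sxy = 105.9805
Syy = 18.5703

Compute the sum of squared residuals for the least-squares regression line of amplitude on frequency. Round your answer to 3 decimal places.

1.091

b = Sxy/Sxx = 105.9805/642.59 = 0.164927
SSE = Syy − b·Sxy = 18.5703 − 0.164927·105.9805 = 1.091244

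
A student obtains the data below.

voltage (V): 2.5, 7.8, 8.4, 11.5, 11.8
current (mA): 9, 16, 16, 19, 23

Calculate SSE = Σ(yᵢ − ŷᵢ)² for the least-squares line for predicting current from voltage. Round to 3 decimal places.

n = 5, Σx = 42, Σy = 83, Σxy = 771.6, Σx² = 409.14, Σy² = 1483
Sxx = Σx² − (Σx)²/n = 409.14 − 352.8 = 56.34
Sxy = Σxy − (Σx)(Σy)/n = 771.6 − 697.2 = 74.4
Syy = Σy² − (Σy)²/n = 1483 − 1377.8 = 105.2
b = Sxy/Sxx = 74.4/56.34 = 1.320554
SSE = Syy − b·Sxy = 105.2 − 1.320554·74.4 = 6.950799

6.951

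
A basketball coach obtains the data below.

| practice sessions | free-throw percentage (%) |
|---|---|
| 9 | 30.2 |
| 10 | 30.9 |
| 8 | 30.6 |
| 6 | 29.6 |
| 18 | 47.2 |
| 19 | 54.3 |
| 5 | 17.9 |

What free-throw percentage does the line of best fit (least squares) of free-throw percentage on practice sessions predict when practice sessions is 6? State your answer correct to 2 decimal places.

n = 7, Σx = 75, Σy = 240.7, Σxy = 2974, Σx² = 991
Sxx = Σx² − (Σx)²/n = 991 − 803.571429 = 187.428571
Sxy = Σxy − (Σx)(Σy)/n = 2974 − 2578.928571 = 395.071429
b = Sxy/Sxx = 395.071429/187.428571 = 2.107851
a = ȳ − b·x̄ = 34.385714 − 2.107851·10.714286 = 11.801601
ŷ(6) = a + b·6 = 11.801601 + 2.107851·6 = 24.448704

24.45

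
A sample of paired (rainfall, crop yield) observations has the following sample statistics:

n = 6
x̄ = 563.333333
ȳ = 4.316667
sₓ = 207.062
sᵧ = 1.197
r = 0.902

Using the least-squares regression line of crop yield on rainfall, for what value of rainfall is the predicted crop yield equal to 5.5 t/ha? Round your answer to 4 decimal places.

790.2711

b = r · sᵧ/sₓ = 0.902 · 1.197/207.062 = 0.005214
a = ȳ − b·x̄ = 4.316667 − 0.005214·563.333333 = 1.379249
Set a + b·x = 5.5: x = (5.5 − 1.379249) / 0.005214 = 790.271056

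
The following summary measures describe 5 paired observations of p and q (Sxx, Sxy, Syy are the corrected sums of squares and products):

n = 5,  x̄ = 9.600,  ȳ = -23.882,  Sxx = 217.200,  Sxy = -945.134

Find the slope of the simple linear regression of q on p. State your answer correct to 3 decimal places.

-4.351

b = Sxy/Sxx = -945.134/217.2 = -4.351446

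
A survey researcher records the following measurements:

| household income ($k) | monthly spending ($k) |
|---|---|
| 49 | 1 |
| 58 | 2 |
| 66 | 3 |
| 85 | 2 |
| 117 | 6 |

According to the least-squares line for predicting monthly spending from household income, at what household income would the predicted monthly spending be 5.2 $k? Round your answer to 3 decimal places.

112.751

n = 5, Σx = 375, Σy = 14, Σxy = 1235, Σx² = 31035
Sxx = Σx² − (Σx)²/n = 31035 − 28125 = 2910
Sxy = Σxy − (Σx)(Σy)/n = 1235 − 1050 = 185
b = Sxy/Sxx = 185/2910 = 0.063574
a = ȳ − b·x̄ = 2.8 − 0.063574·75 = -1.968041
Set a + b·x = 5.2: x = (5.2 − (-1.968041)) / 0.063574 = 112.751351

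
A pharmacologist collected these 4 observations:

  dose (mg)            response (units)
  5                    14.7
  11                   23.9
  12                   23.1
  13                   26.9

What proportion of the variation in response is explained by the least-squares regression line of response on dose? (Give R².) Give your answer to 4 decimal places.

0.9569

n = 4, Σx = 41, Σy = 88.6, Σxy = 963.3, Σx² = 459, Σy² = 2044.52
Sxx = Σx² − (Σx)²/n = 459 − 420.25 = 38.75
Sxy = Σxy − (Σx)(Σy)/n = 963.3 − 908.15 = 55.15
Syy = Σy² − (Σy)²/n = 2044.52 − 1962.49 = 82.03
R² = Sxy²/(Sxx·Syy) = (55.15)²/(38.75·82.03) = 0.956856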